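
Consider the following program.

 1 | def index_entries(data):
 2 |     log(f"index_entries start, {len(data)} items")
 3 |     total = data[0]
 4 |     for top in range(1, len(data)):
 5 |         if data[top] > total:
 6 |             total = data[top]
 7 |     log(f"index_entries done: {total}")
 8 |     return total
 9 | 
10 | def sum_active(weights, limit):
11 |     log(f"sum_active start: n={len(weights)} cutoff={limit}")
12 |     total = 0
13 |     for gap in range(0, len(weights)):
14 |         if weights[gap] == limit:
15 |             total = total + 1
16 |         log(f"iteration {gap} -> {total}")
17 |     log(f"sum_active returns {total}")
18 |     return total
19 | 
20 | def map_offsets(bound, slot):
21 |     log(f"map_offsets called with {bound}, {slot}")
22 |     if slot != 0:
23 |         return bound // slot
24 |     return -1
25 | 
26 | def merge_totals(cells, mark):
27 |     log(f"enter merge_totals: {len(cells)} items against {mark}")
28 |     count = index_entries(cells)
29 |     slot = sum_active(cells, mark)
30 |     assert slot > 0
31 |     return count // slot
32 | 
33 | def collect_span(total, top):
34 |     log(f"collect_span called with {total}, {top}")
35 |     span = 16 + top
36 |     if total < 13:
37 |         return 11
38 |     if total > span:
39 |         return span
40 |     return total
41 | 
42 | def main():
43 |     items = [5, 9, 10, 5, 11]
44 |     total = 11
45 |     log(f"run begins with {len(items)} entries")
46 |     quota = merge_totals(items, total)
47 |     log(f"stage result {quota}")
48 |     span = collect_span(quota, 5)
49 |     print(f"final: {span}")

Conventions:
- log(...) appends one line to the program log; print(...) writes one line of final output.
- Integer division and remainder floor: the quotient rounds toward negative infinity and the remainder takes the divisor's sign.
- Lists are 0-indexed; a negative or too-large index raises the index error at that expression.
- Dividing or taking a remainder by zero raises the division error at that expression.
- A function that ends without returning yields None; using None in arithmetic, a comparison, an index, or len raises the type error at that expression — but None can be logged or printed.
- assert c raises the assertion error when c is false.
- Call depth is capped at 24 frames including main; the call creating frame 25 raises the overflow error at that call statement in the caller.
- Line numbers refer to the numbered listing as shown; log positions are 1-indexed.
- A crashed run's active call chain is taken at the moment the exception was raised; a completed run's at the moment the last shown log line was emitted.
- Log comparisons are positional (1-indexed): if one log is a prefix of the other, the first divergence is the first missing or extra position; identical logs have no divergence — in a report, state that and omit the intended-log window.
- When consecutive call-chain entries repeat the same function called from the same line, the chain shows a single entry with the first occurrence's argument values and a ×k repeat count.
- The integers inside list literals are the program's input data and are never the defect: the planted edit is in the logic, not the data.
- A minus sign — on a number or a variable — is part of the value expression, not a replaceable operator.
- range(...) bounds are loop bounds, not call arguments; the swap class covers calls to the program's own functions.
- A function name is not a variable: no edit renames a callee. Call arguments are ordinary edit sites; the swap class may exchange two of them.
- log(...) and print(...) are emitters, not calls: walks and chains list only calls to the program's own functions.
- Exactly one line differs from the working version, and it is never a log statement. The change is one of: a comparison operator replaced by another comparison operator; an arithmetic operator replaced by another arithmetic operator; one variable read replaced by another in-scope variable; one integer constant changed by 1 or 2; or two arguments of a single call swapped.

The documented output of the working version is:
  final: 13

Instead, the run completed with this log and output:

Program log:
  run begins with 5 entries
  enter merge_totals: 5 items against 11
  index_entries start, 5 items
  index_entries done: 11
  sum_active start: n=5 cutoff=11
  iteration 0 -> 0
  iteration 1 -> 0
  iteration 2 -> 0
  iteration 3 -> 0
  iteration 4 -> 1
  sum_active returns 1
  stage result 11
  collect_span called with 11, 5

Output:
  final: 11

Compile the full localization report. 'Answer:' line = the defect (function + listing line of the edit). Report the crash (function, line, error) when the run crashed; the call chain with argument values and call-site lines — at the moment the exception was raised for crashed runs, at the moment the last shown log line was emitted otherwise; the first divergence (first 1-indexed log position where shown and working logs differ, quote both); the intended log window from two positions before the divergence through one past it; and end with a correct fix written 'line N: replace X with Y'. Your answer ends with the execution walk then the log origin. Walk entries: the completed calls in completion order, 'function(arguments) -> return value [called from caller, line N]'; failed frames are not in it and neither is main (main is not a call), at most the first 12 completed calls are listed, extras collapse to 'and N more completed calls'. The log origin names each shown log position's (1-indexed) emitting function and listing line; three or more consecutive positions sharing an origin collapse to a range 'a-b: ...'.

Answer: the defect is in collect_span at line 37.
Core observation: Nothing in the log betrays the bug — only the output does.
Call chain: main -> collect_span(11, 5) (called at line 48).
First divergence: there is none — every log position agrees.
Execution walk:
  index_entries([5, 9, 10, 5, 11]) -> 11  [called from merge_totals, line 28]
  sum_active([5, 9, 10, 5, 11], 11) -> 1  [called from merge_totals, line 29]
  merge_totals([5, 9, 10, 5, 11], 11) -> 11  [called from main, line 46]
  collect_span(11, 5) -> 11  [called from main, line 48]
Log line origins:
  1: emitted by main (line 45)
  2: emitted by merge_totals (line 27)
  3: emitted by index_entries (line 2)
  4: emitted by index_entries (line 7)
  5: emitted by sum_active (line 11)
  6-10: emitted by sum_active (line 16)
  11: emitted by sum_active (line 17)
  12: emitted by main (line 47)
  13: emitted by collect_span (line 34)
A correct fix: line 37: replace `11` with `13`.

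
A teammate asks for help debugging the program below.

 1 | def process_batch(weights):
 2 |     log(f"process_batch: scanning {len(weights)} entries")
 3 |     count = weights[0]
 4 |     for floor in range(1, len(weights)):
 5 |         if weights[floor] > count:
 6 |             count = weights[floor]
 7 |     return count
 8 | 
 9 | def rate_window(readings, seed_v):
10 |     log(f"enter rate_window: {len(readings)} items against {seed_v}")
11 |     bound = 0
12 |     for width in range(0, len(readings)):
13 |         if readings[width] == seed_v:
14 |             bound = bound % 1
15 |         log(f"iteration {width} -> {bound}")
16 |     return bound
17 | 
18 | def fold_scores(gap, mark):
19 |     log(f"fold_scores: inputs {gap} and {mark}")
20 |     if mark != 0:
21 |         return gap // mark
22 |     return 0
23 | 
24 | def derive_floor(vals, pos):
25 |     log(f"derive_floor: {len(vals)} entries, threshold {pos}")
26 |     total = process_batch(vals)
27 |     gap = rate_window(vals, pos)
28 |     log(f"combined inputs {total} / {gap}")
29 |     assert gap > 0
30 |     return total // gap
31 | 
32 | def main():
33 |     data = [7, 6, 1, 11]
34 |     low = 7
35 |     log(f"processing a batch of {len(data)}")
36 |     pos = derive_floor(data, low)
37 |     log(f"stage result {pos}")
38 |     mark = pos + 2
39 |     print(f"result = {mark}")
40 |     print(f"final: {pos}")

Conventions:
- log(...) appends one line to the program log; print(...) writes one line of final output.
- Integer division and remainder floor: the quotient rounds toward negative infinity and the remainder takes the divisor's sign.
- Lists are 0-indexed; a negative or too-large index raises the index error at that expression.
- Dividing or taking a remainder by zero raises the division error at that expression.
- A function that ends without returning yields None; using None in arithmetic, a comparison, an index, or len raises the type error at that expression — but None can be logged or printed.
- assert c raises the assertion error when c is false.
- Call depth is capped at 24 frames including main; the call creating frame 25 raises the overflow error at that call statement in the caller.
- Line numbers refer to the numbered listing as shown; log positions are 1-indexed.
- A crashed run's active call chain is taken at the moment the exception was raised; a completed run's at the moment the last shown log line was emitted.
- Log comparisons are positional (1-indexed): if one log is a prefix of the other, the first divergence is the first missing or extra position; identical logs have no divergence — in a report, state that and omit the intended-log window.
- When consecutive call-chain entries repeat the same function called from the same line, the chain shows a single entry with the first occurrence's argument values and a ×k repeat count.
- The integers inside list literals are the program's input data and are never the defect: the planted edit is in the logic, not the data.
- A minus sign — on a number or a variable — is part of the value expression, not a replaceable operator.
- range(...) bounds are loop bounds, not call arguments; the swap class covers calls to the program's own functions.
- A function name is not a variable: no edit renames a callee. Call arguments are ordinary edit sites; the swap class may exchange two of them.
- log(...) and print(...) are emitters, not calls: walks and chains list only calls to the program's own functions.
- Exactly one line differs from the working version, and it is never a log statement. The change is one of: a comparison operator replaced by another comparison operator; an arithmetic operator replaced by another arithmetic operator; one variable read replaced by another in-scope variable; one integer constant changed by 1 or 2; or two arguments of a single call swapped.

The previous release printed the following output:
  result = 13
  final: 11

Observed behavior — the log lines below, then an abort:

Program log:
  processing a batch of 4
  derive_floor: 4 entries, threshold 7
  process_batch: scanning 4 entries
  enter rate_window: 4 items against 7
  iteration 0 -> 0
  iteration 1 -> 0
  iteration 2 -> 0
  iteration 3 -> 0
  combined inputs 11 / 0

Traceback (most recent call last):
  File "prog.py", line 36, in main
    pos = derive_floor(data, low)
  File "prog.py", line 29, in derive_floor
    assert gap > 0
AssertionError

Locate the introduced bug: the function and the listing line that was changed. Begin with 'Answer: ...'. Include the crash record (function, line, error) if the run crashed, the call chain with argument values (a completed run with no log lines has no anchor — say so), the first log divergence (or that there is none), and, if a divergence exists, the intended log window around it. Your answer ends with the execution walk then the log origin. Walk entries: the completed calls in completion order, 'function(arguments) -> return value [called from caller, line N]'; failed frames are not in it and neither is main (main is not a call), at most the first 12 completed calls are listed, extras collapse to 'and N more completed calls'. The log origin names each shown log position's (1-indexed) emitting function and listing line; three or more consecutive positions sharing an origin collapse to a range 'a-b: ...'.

Answer: the defect is in rate_window at line 14.
Key observation: Log line 5 is where behavior first shows: 'iteration 0 -> 0' appears instead of 'iteration 0 -> 1'.
Crash: derive_floor, line 29, AssertionError.
Call chain: main -> derive_floor([7, 6, 1, 11], 7) (called at line 36).
First divergence: position 5 — shown 'iteration 0 -> 0', intended 'iteration 0 -> 1'.
Intended log window:
  3: process_batch: scanning 4 entries
  4: enter rate_window: 4 items against 7
  5: iteration 0 -> 1
  6: iteration 1 -> 1
Execution walk:
  process_batch([7, 6, 1, 11]) -> 11  [called from derive_floor, line 26]
  rate_window([7, 6, 1, 11], 7) -> 0  [called from derive_floor, line 27]
Log line origins:
  1 — main, line 35
  2 — derive_floor, line 25
  3 — process_batch, line 2
  4 — rate_window, line 10
  5-8 — rate_window, line 15
  9 — derive_floor, line 28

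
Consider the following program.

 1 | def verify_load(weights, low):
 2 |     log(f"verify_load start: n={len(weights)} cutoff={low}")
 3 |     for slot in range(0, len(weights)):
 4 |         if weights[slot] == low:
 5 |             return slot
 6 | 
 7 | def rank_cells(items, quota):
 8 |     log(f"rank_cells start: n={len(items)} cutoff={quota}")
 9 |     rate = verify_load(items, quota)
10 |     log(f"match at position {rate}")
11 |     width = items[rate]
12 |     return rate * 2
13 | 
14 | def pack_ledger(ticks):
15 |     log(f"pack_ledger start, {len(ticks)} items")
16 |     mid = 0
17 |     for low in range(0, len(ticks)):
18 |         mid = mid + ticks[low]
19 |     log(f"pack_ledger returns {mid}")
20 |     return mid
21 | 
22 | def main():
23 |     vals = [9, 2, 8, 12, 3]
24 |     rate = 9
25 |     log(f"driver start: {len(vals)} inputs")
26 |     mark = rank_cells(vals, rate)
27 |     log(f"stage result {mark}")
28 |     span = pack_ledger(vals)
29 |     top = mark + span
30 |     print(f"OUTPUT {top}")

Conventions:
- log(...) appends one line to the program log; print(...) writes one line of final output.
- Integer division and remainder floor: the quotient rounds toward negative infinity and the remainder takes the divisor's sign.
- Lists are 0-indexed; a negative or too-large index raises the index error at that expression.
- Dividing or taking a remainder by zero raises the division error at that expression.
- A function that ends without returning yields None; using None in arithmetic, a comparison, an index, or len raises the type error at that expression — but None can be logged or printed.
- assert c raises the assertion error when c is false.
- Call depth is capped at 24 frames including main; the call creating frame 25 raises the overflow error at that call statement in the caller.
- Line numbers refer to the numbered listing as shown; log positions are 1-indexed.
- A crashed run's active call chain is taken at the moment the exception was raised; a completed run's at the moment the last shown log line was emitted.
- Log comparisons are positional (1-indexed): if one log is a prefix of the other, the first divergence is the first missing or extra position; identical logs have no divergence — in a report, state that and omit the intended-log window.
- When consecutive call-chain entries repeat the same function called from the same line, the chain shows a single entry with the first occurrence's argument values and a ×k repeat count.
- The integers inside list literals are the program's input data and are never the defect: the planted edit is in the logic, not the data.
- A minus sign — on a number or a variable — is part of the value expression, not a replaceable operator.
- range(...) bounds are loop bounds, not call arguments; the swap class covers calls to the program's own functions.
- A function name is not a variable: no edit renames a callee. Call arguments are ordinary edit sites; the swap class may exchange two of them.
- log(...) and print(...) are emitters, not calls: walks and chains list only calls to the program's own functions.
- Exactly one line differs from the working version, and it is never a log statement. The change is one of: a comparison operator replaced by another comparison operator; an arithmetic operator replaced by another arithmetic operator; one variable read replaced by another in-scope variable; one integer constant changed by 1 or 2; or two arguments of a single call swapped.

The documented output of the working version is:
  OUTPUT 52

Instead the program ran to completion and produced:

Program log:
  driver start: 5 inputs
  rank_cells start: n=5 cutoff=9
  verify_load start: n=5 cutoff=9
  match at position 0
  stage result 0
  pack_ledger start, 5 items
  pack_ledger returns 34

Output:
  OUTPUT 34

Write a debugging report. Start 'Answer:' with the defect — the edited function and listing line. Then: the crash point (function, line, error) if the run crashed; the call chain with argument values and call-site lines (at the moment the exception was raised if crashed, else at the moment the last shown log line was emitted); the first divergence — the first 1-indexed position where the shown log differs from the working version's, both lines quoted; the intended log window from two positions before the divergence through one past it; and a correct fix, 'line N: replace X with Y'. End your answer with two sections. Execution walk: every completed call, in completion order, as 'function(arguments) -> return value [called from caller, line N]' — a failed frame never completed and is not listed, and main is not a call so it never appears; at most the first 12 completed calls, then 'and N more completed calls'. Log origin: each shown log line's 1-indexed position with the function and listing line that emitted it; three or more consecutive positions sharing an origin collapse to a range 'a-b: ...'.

Answer: the defect is in rank_cells at line 12.
The tell: Everything matches until log position 5, which reads 'stage result 0' in place of 'stage result 18'.
Call chain: main -> pack_ledger([9, 2, 8, 12, 3]) (called at line 28).
First divergence: position 5; shown 'stage result 0' vs intended 'stage result 18'.
Intended log window:
  3: verify_load start: n=5 cutoff=9
  4: match at position 0
  5: stage result 18
  6: pack_ledger start, 5 items
Execution walk:
  verify_load([9, 2, 8, 12, 3], 9) -> 0  [called from rank_cells, line 9]
  rank_cells([9, 2, 8, 12, 3], 9) -> 0  [called from main, line 26]
  pack_ledger([9, 2, 8, 12, 3]) -> 34  [called from main, line 28]
Log origins:
  1: emitted by main (line 25)
  2: emitted by rank_cells (line 8)
  3: emitted by verify_load (line 2)
  4: emitted by rank_cells (line 10)
  5: emitted by main (line 27)
  6: emitted by pack_ledger (line 15)
  7: emitted by pack_ledger (line 19)
A correct fix: line 12: replace `rate` with `width`.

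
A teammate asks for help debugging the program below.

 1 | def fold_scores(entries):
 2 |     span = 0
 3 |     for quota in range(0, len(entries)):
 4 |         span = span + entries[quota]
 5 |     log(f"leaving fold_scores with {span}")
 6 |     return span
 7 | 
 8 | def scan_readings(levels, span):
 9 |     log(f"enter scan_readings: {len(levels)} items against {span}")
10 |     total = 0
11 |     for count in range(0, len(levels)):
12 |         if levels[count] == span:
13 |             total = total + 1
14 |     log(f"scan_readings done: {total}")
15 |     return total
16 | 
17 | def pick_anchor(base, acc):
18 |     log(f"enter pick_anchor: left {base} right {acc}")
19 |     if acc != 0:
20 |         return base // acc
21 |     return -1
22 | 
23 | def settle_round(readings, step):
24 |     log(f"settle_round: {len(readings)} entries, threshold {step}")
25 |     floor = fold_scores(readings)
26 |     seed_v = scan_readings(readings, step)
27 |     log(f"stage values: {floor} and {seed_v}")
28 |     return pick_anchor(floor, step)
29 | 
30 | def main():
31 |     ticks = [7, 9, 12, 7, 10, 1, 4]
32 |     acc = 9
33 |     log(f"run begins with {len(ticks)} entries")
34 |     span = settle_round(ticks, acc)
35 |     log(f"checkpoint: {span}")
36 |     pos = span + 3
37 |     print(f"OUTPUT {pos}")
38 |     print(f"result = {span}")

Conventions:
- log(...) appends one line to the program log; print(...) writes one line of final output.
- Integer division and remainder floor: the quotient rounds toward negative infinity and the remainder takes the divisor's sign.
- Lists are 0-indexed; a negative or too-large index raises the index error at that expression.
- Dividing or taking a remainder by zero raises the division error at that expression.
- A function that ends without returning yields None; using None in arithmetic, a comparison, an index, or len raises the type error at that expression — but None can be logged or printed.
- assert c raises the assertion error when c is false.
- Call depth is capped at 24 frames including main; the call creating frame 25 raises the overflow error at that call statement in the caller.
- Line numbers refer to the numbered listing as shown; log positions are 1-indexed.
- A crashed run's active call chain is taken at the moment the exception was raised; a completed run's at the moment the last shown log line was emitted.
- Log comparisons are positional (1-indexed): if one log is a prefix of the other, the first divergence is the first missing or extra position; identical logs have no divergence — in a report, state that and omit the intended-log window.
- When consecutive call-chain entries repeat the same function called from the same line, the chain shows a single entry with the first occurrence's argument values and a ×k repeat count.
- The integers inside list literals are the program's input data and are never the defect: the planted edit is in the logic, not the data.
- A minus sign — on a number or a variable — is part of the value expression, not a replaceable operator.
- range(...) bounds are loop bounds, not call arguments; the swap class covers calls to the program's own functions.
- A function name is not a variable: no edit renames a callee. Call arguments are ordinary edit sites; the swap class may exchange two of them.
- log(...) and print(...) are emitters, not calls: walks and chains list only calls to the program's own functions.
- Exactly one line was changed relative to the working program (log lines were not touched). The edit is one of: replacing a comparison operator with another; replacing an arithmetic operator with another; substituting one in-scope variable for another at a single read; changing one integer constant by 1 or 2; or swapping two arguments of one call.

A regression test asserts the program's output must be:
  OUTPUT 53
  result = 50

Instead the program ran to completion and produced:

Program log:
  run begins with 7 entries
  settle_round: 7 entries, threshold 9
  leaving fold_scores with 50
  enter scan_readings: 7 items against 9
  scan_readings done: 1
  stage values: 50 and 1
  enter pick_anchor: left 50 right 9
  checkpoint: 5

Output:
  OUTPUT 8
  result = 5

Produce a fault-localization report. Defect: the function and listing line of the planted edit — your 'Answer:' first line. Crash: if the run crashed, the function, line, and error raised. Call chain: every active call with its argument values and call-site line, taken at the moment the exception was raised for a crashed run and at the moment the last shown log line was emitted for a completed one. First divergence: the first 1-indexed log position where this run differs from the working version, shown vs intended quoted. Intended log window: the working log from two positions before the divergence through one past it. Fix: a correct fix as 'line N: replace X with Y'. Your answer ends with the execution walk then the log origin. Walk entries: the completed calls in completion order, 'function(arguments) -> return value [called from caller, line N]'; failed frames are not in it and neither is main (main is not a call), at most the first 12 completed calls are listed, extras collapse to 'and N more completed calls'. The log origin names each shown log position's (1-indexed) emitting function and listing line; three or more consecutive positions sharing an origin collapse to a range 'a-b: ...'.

Answer: the defect is in settle_round at line 28.
The tell: Position 7 is the first bad log line: 'enter pick_anchor: left 50 right 9' should read 'enter pick_anchor: left 50 right 1'.
Call chain: main.
First divergence: position 7 — shown 'enter pick_anchor: left 50 right 9', intended 'enter pick_anchor: left 50 right 1'.
Intended log window:
  5: scan_readings done: 1
  6: stage values: 50 and 1
  7: enter pick_anchor: left 50 right 1
  8: checkpoint: 50
Execution walk:
  fold_scores([7, 9, 12, 7, 10, 1, 4]) -> 50  [called from settle_round, line 25]
  scan_readings([7, 9, 12, 7, 10, 1, 4], 9) -> 1  [called from settle_round, line 26]
  pick_anchor(50, 9) -> 5  [called from settle_round, line 28]
  settle_round([7, 9, 12, 7, 10, 1, 4], 9) -> 5  [called from main, line 34]
Log origin:
  1 — main, line 33
  2 — settle_round, line 24
  3 — fold_scores, line 5
  4 — scan_readings, line 9
  5 — scan_readings, line 14
  6 — settle_round, line 27
  7 — pick_anchor, line 18
  8 — main, line 35
A correct fix: line 28: replace `step` with `seed_v`.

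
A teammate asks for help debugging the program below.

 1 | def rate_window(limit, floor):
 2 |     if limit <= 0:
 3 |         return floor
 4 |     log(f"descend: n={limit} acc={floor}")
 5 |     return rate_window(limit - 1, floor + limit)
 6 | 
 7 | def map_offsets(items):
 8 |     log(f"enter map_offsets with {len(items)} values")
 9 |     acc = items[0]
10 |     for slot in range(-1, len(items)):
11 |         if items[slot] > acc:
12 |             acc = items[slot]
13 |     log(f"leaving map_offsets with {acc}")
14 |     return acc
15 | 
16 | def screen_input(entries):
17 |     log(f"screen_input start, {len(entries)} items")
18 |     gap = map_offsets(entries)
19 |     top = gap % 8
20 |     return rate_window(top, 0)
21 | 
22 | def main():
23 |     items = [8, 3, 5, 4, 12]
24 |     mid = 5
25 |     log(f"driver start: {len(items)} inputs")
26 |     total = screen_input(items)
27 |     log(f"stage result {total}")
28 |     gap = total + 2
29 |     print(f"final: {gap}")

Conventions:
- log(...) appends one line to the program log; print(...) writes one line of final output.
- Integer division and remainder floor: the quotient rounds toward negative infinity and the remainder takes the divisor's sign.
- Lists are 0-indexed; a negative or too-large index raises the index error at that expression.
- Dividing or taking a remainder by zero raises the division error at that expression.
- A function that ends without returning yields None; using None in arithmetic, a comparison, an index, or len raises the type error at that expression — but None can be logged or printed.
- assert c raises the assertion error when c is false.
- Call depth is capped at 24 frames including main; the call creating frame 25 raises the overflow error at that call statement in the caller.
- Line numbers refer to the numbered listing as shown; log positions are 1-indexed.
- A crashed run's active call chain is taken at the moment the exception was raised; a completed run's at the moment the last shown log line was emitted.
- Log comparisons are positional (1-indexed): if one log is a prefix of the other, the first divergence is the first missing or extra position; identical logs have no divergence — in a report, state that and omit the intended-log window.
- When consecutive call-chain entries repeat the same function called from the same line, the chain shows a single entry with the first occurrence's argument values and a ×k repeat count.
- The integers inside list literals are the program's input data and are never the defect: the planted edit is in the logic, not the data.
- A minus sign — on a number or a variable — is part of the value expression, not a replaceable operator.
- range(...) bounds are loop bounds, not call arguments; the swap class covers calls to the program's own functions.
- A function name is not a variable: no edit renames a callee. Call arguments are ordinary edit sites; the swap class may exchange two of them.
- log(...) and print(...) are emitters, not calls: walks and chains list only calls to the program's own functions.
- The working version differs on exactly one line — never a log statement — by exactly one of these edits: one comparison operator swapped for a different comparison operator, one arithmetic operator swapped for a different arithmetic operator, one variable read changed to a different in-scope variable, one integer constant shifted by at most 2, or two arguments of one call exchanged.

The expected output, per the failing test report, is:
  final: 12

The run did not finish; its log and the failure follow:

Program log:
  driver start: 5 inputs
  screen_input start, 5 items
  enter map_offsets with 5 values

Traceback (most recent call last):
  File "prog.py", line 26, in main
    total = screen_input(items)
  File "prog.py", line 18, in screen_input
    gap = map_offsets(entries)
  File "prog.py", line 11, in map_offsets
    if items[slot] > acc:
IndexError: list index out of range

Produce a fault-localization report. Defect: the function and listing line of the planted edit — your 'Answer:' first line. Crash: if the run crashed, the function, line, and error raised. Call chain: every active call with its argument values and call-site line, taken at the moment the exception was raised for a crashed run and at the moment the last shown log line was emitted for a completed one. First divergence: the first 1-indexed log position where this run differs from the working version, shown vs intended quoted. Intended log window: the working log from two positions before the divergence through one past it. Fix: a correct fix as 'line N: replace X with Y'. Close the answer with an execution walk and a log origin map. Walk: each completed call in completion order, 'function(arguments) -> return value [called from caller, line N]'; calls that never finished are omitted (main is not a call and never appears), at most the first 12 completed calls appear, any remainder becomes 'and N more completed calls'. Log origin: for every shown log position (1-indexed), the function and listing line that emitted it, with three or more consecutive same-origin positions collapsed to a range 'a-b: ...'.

Answer: the defect is in map_offsets at line 10.
Core observation: The log ends early — 3 lines, where the working version next logs 'leaving map_offsets with 12'.
Crash: map_offsets, line 11, IndexError.
Call chain: main -> screen_input([8, 3, 5, 4, 12]) (called at line 26) -> map_offsets([8, 3, 5, 4, 12]) (called at line 18).
First divergence: position 4 — after 3 matching lines the faulty run goes silent; intended next line 'leaving map_offsets with 12'.
Intended log window:
  2: screen_input start, 5 items
  3: enter map_offsets with 5 values
  4: leaving map_offsets with 12
  5: descend: n=4 acc=0
Execution walk:
  (no call completed)
Origin of each log line:
  1: logged in main at line 25
  2: logged in screen_input at line 17
  3: logged in map_offsets at line 8
A correct fix: line 10: replace `-1` with `1`.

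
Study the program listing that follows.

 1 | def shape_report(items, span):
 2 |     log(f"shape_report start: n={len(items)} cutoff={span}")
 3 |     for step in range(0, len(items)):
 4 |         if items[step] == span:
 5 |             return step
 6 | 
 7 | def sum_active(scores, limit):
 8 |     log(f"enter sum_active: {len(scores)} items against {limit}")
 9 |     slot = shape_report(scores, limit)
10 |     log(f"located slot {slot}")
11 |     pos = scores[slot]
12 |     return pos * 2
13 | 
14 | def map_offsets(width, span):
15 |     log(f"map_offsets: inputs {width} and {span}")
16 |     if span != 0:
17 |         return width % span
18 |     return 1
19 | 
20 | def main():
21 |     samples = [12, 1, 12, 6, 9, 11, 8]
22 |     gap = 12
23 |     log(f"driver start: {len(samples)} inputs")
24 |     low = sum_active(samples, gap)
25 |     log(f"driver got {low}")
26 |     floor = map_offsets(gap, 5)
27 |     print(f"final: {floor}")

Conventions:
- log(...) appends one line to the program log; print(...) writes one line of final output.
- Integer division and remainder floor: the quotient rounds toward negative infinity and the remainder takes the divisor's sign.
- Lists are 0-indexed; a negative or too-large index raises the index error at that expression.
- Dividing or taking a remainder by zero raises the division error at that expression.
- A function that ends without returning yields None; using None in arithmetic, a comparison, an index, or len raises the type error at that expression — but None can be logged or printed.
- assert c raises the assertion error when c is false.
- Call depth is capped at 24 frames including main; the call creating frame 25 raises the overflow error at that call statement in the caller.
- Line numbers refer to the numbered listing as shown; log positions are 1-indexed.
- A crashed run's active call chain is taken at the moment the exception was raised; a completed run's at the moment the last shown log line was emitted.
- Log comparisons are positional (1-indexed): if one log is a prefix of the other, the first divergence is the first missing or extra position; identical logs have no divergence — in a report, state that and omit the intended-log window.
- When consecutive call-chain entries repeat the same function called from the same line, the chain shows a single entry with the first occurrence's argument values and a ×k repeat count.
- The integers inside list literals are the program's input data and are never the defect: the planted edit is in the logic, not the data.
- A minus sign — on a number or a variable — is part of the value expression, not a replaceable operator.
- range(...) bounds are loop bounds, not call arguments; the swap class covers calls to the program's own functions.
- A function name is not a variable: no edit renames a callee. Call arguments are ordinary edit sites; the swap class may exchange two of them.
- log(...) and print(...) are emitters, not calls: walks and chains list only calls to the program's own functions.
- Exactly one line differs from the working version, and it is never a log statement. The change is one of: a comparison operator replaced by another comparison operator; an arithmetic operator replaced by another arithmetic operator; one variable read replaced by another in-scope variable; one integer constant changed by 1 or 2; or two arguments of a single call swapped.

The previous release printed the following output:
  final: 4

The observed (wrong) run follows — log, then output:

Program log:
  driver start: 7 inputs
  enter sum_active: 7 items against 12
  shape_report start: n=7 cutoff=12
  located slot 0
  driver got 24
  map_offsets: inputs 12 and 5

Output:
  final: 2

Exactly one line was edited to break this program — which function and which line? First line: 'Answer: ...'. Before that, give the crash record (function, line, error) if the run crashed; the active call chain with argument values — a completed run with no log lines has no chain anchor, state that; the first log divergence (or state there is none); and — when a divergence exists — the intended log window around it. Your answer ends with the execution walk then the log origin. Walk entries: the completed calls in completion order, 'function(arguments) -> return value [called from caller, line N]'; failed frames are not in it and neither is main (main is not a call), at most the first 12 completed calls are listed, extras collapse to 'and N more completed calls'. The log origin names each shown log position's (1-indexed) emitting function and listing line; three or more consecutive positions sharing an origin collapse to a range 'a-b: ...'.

Answer: the defect is in main at line 26.
Core observation: The earliest visible damage is log position 6 — 'map_offsets: inputs 12 and 5' rather than the intended 'map_offsets: inputs 24 and 5'.
Call chain: main -> map_offsets(12, 5) (called at line 26).
First divergence: position 6; shown 'map_offsets: inputs 12 and 5' vs intended 'map_offsets: inputs 24 and 5'.
Intended log window:
  4: located slot 0
  5: driver got 24
  6: map_offsets: inputs 24 and 5
Execution walk:
  shape_report([12, 1, 12, 6, 9, 11, 8], 12) -> 0  [called from sum_active, line 9]
  sum_active([12, 1, 12, 6, 9, 11, 8], 12) -> 24  [called from main, line 24]
  map_offsets(12, 5) -> 2  [called from main, line 26]
Log origin:
  1 — main, line 23
  2 — sum_active, line 8
  3 — shape_report, line 2
  4 — sum_active, line 10
  5 — main, line 25
  6 — map_offsets, line 15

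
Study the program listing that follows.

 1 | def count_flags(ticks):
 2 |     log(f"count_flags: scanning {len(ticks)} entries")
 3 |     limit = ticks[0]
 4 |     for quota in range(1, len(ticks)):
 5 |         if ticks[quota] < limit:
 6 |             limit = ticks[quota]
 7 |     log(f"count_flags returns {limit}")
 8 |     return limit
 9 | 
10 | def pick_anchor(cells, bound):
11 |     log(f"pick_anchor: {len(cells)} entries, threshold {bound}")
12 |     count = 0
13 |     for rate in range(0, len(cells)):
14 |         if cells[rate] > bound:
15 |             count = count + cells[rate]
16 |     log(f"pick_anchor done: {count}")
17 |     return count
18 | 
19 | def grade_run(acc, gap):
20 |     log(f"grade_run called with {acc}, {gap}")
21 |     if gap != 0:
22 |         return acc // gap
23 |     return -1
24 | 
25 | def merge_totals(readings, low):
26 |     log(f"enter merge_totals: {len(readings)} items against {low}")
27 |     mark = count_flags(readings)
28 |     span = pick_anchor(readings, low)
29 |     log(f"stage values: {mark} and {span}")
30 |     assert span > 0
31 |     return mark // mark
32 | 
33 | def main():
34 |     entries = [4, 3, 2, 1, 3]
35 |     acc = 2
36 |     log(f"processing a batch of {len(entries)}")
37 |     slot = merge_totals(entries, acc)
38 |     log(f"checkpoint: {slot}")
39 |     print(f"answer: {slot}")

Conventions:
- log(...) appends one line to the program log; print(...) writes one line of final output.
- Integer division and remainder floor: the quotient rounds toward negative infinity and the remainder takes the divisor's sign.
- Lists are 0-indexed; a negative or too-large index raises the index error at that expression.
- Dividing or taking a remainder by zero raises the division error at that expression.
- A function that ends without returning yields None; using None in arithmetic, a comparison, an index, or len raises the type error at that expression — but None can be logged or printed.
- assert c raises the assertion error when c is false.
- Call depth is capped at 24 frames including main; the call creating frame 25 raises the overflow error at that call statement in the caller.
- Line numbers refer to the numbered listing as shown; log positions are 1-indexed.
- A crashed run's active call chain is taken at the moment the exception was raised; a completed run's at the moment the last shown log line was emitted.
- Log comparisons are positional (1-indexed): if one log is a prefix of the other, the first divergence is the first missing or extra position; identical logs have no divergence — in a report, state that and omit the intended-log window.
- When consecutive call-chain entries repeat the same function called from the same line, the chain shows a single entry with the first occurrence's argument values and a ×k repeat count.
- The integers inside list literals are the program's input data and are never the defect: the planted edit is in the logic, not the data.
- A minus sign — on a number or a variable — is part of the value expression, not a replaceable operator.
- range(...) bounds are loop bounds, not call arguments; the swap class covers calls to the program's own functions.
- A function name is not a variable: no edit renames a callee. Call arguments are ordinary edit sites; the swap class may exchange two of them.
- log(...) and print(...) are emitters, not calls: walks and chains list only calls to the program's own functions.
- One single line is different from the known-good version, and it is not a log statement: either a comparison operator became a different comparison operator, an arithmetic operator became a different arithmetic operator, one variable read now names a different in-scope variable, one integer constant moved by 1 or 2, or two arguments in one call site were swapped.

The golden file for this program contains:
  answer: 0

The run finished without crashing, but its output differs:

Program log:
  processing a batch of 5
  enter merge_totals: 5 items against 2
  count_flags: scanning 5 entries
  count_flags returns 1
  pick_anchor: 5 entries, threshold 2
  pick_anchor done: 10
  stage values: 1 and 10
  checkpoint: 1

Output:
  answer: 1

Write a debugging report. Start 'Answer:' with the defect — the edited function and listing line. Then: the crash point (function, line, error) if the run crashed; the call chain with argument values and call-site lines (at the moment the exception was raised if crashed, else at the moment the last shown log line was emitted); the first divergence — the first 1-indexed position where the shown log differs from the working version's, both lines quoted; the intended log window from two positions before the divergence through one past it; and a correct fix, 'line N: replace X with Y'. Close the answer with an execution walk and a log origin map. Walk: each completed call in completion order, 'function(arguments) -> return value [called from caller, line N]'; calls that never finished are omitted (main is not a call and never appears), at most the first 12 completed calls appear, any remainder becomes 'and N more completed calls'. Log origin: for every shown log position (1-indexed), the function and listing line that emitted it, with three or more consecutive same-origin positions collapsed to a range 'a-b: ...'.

Answer: the defect is in merge_totals at line 31.
Key fact: Log line 8 is where behavior first shows: 'checkpoint: 1' appears instead of 'checkpoint: 0'.
Call chain: main.
First divergence: position 8; shown 'checkpoint: 1' vs intended 'checkpoint: 0'.
Intended log window:
  6: pick_anchor done: 10
  7: stage values: 1 and 10
  8: checkpoint: 0
Execution walk:
  count_flags([4, 3, 2, 1, 3]) -> 1  [called from merge_totals, line 27]
  pick_anchor([4, 3, 2, 1, 3], 2) -> 10  [called from merge_totals, line 28]
  merge_totals([4, 3, 2, 1, 3], 2) -> 1  [called from main, line 37]
Log line origins:
  1: logged in main at line 36
  2: logged in merge_totals at line 26
  3: logged in count_flags at line 2
  4: logged in count_flags at line 7
  5: logged in pick_anchor at line 11
  6: logged in pick_anchor at line 16
  7: logged in merge_totals at line 29
  8: logged in main at line 38
A correct fix: line 31: replace `mark // mark` with `mark // span`.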